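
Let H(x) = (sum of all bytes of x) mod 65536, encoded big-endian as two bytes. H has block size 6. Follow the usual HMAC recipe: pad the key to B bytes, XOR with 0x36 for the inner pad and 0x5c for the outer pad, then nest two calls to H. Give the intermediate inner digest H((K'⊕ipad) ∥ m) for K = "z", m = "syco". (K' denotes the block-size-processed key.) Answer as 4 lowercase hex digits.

0318

Key "z" = 7a is 1 byte ≤ B = 6; zero-pad to 6 bytes: K' = 7a 00 00 00 00 00.
K' ⊕ ipad = 4c 36 36 36 36 36.
Inner input = 4c 36 36 36 36 36 ∥ 73 79 63 6f.
Inner hash: sum = 76+54+54+54+54+54+115+121+99+111 = 792 → 03 18.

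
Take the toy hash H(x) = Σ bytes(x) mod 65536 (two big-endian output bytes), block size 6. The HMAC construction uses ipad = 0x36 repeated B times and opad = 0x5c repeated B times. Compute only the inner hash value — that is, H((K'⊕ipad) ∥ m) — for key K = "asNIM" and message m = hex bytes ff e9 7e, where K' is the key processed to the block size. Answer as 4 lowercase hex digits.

Key "asNIM" = 61 73 4e 49 4d is 5 bytes ≤ B = 6; zero-pad to 6 bytes: K' = 61 73 4e 49 4d 00.
K' ⊕ ipad = 57 45 78 7f 7b 36.
Inner input = 57 45 78 7f 7b 36 ∥ ff e9 7e.
Inner hash: sum = 87+69+120+127+123+54+255+233+126 = 1194 → 04 aa.

04aa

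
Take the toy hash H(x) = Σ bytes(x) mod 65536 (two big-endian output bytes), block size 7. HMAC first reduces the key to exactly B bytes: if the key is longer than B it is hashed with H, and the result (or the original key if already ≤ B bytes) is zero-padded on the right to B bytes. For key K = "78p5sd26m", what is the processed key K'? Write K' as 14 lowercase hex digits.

|K| = 9 > B = 7, so first hash the key.
H(K): sum = 55+56+112+53+115+100+50+54+109 = 704 → 02 c0.
Zero-pad H(K) = 02 c0 to 7 bytes: K' = 02 c0 00 00 00 00 00.

02c00000000000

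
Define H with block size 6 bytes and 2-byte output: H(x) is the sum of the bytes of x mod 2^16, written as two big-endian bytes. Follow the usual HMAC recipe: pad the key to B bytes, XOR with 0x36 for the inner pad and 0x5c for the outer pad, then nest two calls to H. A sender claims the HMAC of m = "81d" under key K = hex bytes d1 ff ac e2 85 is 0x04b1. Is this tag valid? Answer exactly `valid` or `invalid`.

invalid

Key hex bytes d1 ff ac e2 85 is 5 bytes ≤ B = 6; zero-pad to 6 bytes: K' = d1 ff ac e2 85 00.
K' ⊕ ipad = e7 c9 9a d4 b3 36; K' ⊕ opad = 8d a3 f0 be d9 5c.
Inner hash: sum = 231+201+154+212+179+54+56+49+100 = 1236 → 04 d4.
Outer hash (recomputed tag): sum = 141+163+240+190+217+92+4+212 = 1259 → 04 eb.
Recomputed tag = 04eb; claimed = 04b1 → mismatch.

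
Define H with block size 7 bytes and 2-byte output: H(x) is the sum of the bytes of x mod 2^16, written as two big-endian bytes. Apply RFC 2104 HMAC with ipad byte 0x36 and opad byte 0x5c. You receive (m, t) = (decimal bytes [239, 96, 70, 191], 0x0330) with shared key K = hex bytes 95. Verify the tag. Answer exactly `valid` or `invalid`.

Key hex bytes 95 is 1 byte ≤ B = 7; zero-pad to 7 bytes: K' = 95 00 00 00 00 00 00.
K' ⊕ ipad = a3 36 36 36 36 36 36; K' ⊕ opad = c9 5c 5c 5c 5c 5c 5c.
Inner hash: sum = 163+54+54+54+54+54+54+239+96+70+191 = 1083 → 04 3b.
Outer hash (recomputed tag): sum = 201+92+92+92+92+92+92+4+59 = 816 → 03 30.
Recomputed tag = 0330; claimed = 0330 → match.

valid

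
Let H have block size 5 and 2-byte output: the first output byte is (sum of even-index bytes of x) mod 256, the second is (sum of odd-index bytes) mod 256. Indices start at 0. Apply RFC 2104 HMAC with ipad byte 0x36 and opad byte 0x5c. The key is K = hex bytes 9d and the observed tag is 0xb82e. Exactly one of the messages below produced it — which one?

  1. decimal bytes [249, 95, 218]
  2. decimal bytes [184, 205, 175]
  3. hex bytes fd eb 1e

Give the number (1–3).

1

Key hex bytes 9d is 1 byte ≤ B = 5; zero-pad to 5 bytes: K' = 9d 00 00 00 00.
K' ⊕ ipad = ab 36 36 36 36; K' ⊕ opad = c1 5c 5c 5c 5c.
m1: inner = H(ab 36 36 36 36 f9 5f da) = 76 3f; tag = H(c1 5c 5c 5c 5c 76 3f) = b82e ← matches
m2: inner = H(ab 36 36 36 36 b8 cd af) = e4 d3; tag = H(c1 5c 5c 5c 5c e4 d3) = 4c9c
m3: inner = H(ab 36 36 36 36 fd eb 1e) = 02 87; tag = H(c1 5c 5c 5c 5c 02 87) = 00ba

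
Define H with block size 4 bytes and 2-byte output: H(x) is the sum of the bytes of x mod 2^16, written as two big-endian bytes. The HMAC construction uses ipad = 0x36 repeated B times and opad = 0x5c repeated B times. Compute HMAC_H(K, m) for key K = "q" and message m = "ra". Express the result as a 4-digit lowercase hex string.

01fe

Key "q" = 71 is 1 byte ≤ B = 4; zero-pad to 4 bytes: K' = 71 00 00 00.
K' ⊕ ipad = 47 36 36 36.  K' ⊕ opad = 2d 5c 5c 5c.
Inner input = (K'⊕ipad) ∥ m = 47 36 36 36 ∥ 72 61.
Inner hash: sum = 71+54+54+54+114+97 = 444 → 01 bc.
Outer input = (K'⊕opad) ∥ inner = 2d 5c 5c 5c ∥ 01 bc.
Outer hash (tag): sum = 45+92+92+92+1+188 = 510 → 01 fe.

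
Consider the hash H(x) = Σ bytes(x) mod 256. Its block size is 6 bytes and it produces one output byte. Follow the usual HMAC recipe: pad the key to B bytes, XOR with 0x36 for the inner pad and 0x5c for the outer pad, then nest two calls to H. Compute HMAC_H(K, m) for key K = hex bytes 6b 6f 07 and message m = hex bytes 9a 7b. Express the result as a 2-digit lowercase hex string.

Key hex bytes 6b 6f 07 is 3 bytes ≤ B = 6; zero-pad to 6 bytes: K' = 6b 6f 07 00 00 00.
K' ⊕ ipad = 5d 59 31 36 36 36.  K' ⊕ opad = 37 33 5b 5c 5c 5c.
Inner input = (K'⊕ipad) ∥ m = 5d 59 31 36 36 36 ∥ 9a 7b.
Inner hash: sum = 93+89+49+54+54+54+154+123 = 670; mod 256 = 158 → 9e.
Outer input = (K'⊕opad) ∥ inner = 37 33 5b 5c 5c 5c ∥ 9e.
Outer hash (tag): sum = 55+51+91+92+92+92+158 = 631; mod 256 = 119 → 77.

77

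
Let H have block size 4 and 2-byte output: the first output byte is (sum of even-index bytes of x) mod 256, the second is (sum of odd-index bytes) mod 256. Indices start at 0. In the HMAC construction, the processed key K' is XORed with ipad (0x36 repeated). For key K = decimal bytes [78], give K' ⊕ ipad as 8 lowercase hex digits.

Key decimal bytes [78] = 4e is 1 byte ≤ B = 4; zero-pad to 4 bytes: K' = 4e 00 00 00.
XOR each byte with 0x36: 4e⊕36=78, 00⊕36=36, 00⊕36=36, 00⊕36=36.

78363636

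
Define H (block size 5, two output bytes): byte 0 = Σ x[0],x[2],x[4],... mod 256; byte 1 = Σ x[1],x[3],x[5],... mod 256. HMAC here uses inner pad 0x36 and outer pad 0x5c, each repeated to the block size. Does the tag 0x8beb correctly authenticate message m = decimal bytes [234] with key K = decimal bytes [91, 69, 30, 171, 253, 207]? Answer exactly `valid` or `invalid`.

valid

Key decimal bytes [91, 69, 30, 171, 253, 207] = 5b 45 1e ab fd cf is 6 bytes > B = 5, so hash it first: H(key) = 76 bf, then zero-pad to 5 bytes: K' = 76 bf 00 00 00.
K' ⊕ ipad = 40 89 36 36 36; K' ⊕ opad = 2a e3 5c 5c 5c.
Inner hash: even-index sum = 172 mod 256 = 172; odd-index sum = 425 mod 256 = 169 → ac a9.
Outer hash (recomputed tag): even-index sum = 395 mod 256 = 139; odd-index sum = 491 mod 256 = 235 → 8b eb.
Recomputed tag = 8beb; claimed = 8beb → match.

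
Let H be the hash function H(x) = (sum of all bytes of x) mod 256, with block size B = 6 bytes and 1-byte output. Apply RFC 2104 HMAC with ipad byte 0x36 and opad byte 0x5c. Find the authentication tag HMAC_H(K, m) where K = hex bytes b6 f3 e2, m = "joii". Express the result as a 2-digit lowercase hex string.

d1

Key hex bytes b6 f3 e2 is 3 bytes ≤ B = 6; zero-pad to 6 bytes: K' = b6 f3 e2 00 00 00.
K' ⊕ ipad = 80 c5 d4 36 36 36.  K' ⊕ opad = ea af be 5c 5c 5c.
Inner input = (K'⊕ipad) ∥ m = 80 c5 d4 36 36 36 ∥ 6a 6f 69 69.
Inner hash: sum = 128+197+212+54+54+54+106+111+105+105 = 1126; mod 256 = 102 → 66.
Outer input = (K'⊕opad) ∥ inner = ea af be 5c 5c 5c ∥ 66.
Outer hash (tag): sum = 234+175+190+92+92+92+102 = 977; mod 256 = 209 → d1.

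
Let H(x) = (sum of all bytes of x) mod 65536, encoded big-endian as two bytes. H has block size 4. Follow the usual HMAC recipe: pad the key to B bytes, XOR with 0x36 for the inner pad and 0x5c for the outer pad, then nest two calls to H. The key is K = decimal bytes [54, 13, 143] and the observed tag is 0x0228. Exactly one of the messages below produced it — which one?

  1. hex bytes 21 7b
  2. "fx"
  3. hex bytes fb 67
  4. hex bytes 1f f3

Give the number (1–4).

4

Key decimal bytes [54, 13, 143] = 36 0d 8f is 3 bytes ≤ B = 4; zero-pad to 4 bytes: K' = 36 0d 8f 00.
K' ⊕ ipad = 00 3b b9 36; K' ⊕ opad = 6a 51 d3 5c.
m1: inner = H(00 3b b9 36 21 7b) = 01 c6; tag = H(6a 51 d3 5c 01 c6) = 02b1
m2: inner = H(00 3b b9 36 66 78) = 02 08; tag = H(6a 51 d3 5c 02 08) = 01f4
m3: inner = H(00 3b b9 36 fb 67) = 02 8c; tag = H(6a 51 d3 5c 02 8c) = 0278
m4: inner = H(00 3b b9 36 1f f3) = 02 3c; tag = H(6a 51 d3 5c 02 3c) = 0228 ← matches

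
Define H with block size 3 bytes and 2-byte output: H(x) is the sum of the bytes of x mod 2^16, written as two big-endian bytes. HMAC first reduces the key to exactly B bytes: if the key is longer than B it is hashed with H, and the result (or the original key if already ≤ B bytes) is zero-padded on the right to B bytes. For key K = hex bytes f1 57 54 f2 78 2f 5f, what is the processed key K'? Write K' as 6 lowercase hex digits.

|K| = 7 > B = 3, so first hash the key.
H(K): sum = 241+87+84+242+120+47+95 = 916 → 03 94.
Zero-pad H(K) = 03 94 to 3 bytes: K' = 03 94 00.

039400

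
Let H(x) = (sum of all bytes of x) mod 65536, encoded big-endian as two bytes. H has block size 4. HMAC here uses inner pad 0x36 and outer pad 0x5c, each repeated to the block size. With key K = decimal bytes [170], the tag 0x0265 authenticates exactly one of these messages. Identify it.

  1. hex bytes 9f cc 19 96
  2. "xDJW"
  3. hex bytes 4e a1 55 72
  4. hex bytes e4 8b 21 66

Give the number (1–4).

1

Key decimal bytes [170] = aa is 1 byte ≤ B = 4; zero-pad to 4 bytes: K' = aa 00 00 00.
K' ⊕ ipad = 9c 36 36 36; K' ⊕ opad = f6 5c 5c 5c.
m1: inner = H(9c 36 36 36 9f cc 19 96) = 03 58; tag = H(f6 5c 5c 5c 03 58) = 0265 ← matches
m2: inner = H(9c 36 36 36 78 44 4a 57) = 02 9b; tag = H(f6 5c 5c 5c 02 9b) = 02a7
m3: inner = H(9c 36 36 36 4e a1 55 72) = 02 f4; tag = H(f6 5c 5c 5c 02 f4) = 0300
m4: inner = H(9c 36 36 36 e4 8b 21 66) = 03 34; tag = H(f6 5c 5c 5c 03 34) = 0241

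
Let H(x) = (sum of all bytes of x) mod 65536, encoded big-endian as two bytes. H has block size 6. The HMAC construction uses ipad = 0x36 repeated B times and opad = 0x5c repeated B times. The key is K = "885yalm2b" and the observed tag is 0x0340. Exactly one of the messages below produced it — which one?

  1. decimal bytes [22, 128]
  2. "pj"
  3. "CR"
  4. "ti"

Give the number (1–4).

2

Key "885yalm2b" = 38 38 35 79 61 6c 6d 32 62 is 9 bytes > B = 6, so hash it first: H(key) = 02 ec, then zero-pad to 6 bytes: K' = 02 ec 00 00 00 00.
K' ⊕ ipad = 34 da 36 36 36 36; K' ⊕ opad = 5e b0 5c 5c 5c 5c.
m1: inner = H(34 da 36 36 36 36 16 80) = 02 7c; tag = H(5e b0 5c 5c 5c 5c 02 7c) = 02fc
m2: inner = H(34 da 36 36 36 36 70 6a) = 02 c0; tag = H(5e b0 5c 5c 5c 5c 02 c0) = 0340 ← matches
m3: inner = H(34 da 36 36 36 36 43 52) = 02 7b; tag = H(5e b0 5c 5c 5c 5c 02 7b) = 02fb
m4: inner = H(34 da 36 36 36 36 74 69) = 02 c3; tag = H(5e b0 5c 5c 5c 5c 02 c3) = 0343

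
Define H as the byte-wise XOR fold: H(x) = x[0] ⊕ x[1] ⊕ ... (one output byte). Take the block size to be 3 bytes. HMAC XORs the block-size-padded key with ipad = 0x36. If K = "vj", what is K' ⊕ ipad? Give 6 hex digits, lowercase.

Key "vj" = 76 6a is 2 bytes ≤ B = 3; zero-pad to 3 bytes: K' = 76 6a 00.
XOR each byte with 0x36: 76⊕36=40, 6a⊕36=5c, 00⊕36=36.

405c36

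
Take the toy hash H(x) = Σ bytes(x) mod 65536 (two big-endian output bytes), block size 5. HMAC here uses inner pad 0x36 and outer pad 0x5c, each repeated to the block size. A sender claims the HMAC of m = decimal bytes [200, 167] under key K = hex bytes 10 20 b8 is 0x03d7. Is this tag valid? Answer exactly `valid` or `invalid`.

invalid

Key hex bytes 10 20 b8 is 3 bytes ≤ B = 5; zero-pad to 5 bytes: K' = 10 20 b8 00 00.
K' ⊕ ipad = 26 16 8e 36 36; K' ⊕ opad = 4c 7c e4 5c 5c.
Inner hash: sum = 38+22+142+54+54+200+167 = 677 → 02 a5.
Outer hash (recomputed tag): sum = 76+124+228+92+92+2+165 = 779 → 03 0b.
Recomputed tag = 030b; claimed = 03d7 → mismatch.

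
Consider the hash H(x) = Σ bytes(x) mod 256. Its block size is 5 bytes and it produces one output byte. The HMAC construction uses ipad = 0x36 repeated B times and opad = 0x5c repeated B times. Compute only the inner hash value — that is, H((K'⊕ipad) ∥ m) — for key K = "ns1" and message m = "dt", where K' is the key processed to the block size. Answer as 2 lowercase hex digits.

Key "ns1" = 6e 73 31 is 3 bytes ≤ B = 5; zero-pad to 5 bytes: K' = 6e 73 31 00 00.
K' ⊕ ipad = 58 45 07 36 36.
Inner input = 58 45 07 36 36 ∥ 64 74.
Inner hash: sum = 88+69+7+54+54+100+116 = 488; mod 256 = 232 → e8.

e8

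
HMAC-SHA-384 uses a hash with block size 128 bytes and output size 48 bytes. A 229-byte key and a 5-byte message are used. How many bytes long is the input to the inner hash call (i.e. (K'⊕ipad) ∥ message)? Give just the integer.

133

Key is 229 > 128 bytes, so it is hashed to 48 bytes then zero-padded to 128: |K'| = 128.
Inner input = (K'⊕ipad) ∥ m → 128 + 5 = 133 bytes.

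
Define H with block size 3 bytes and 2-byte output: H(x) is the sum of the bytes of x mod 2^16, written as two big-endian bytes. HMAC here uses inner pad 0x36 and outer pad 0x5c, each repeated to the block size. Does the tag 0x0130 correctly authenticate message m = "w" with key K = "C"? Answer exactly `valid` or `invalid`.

valid

Key "C" = 43 is 1 byte ≤ B = 3; zero-pad to 3 bytes: K' = 43 00 00.
K' ⊕ ipad = 75 36 36; K' ⊕ opad = 1f 5c 5c.
Inner hash: sum = 117+54+54+119 = 344 → 01 58.
Outer hash (recomputed tag): sum = 31+92+92+1+88 = 304 → 01 30.
Recomputed tag = 0130; claimed = 0130 → match.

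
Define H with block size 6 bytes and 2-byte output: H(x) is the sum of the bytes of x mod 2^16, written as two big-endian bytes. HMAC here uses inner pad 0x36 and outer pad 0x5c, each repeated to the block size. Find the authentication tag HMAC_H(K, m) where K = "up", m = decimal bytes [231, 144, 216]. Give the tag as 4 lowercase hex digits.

Key "up" = 75 70 is 2 bytes ≤ B = 6; zero-pad to 6 bytes: K' = 75 70 00 00 00 00.
K' ⊕ ipad = 43 46 36 36 36 36.  K' ⊕ opad = 29 2c 5c 5c 5c 5c.
Inner input = (K'⊕ipad) ∥ m = 43 46 36 36 36 36 ∥ e7 90 d8.
Inner hash: sum = 67+70+54+54+54+54+231+144+216 = 944 → 03 b0.
Outer input = (K'⊕opad) ∥ inner = 29 2c 5c 5c 5c 5c ∥ 03 b0.
Outer hash (tag): sum = 41+44+92+92+92+92+3+176 = 632 → 02 78.

0278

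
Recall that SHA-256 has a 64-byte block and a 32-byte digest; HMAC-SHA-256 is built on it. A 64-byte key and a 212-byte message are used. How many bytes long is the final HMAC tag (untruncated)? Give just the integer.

32

The tag is one SHA-256 digest: 32 bytes.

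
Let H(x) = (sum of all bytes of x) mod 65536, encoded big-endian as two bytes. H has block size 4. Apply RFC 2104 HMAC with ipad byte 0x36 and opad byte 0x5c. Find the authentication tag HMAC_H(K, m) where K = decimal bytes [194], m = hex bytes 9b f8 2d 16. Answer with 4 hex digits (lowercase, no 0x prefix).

0221

Key decimal bytes [194] = c2 is 1 byte ≤ B = 4; zero-pad to 4 bytes: K' = c2 00 00 00.
K' ⊕ ipad = f4 36 36 36.  K' ⊕ opad = 9e 5c 5c 5c.
Inner input = (K'⊕ipad) ∥ m = f4 36 36 36 ∥ 9b f8 2d 16.
Inner hash: sum = 244+54+54+54+155+248+45+22 = 876 → 03 6c.
Outer input = (K'⊕opad) ∥ inner = 9e 5c 5c 5c ∥ 03 6c.
Outer hash (tag): sum = 158+92+92+92+3+108 = 545 → 02 21.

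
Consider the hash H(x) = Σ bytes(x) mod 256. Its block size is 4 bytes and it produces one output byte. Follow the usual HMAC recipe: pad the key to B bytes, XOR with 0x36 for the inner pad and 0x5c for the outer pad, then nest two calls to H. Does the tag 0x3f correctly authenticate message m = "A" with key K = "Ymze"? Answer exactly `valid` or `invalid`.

valid

Key "Ymze" = 59 6d 7a 65 is exactly B = 4 bytes: K' = 59 6d 7a 65.
K' ⊕ ipad = 6f 5b 4c 53; K' ⊕ opad = 05 31 26 39.
Inner hash: sum = 111+91+76+83+65 = 426; mod 256 = 170 → aa.
Outer hash (recomputed tag): sum = 5+49+38+57+170 = 319; mod 256 = 63 → 3f.
Recomputed tag = 3f; claimed = 3f → match.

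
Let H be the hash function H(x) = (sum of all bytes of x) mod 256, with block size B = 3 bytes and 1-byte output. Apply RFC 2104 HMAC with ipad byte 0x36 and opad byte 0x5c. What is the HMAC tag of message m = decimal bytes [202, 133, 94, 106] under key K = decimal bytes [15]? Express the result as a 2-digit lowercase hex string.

c7

Key decimal bytes [15] = 0f is 1 byte ≤ B = 3; zero-pad to 3 bytes: K' = 0f 00 00.
K' ⊕ ipad = 39 36 36.  K' ⊕ opad = 53 5c 5c.
Inner input = (K'⊕ipad) ∥ m = 39 36 36 ∥ ca 85 5e 6a.
Inner hash: sum = 57+54+54+202+133+94+106 = 700; mod 256 = 188 → bc.
Outer input = (K'⊕opad) ∥ inner = 53 5c 5c ∥ bc.
Outer hash (tag): sum = 83+92+92+188 = 455; mod 256 = 199 → c7.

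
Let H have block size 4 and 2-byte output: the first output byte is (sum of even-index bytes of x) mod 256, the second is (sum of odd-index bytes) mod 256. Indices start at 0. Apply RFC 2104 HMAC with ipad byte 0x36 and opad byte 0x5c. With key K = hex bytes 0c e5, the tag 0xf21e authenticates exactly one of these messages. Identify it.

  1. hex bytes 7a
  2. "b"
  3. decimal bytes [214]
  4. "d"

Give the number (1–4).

Key hex bytes 0c e5 is 2 bytes ≤ B = 4; zero-pad to 4 bytes: K' = 0c e5 00 00.
K' ⊕ ipad = 3a d3 36 36; K' ⊕ opad = 50 b9 5c 5c.
m1: inner = H(3a d3 36 36 7a) = ea 09; tag = H(50 b9 5c 5c ea 09) = 961e
m2: inner = H(3a d3 36 36 62) = d2 09; tag = H(50 b9 5c 5c d2 09) = 7e1e
m3: inner = H(3a d3 36 36 d6) = 46 09; tag = H(50 b9 5c 5c 46 09) = f21e ← matches
m4: inner = H(3a d3 36 36 64) = d4 09; tag = H(50 b9 5c 5c d4 09) = 801e

3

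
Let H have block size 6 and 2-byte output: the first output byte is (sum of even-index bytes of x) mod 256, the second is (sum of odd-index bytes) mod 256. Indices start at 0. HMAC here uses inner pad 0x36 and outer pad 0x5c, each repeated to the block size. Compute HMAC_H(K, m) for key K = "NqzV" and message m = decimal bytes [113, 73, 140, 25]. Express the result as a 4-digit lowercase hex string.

8bd2

Key "NqzV" = 4e 71 7a 56 is 4 bytes ≤ B = 6; zero-pad to 6 bytes: K' = 4e 71 7a 56 00 00.
K' ⊕ ipad = 78 47 4c 60 36 36.  K' ⊕ opad = 12 2d 26 0a 5c 5c.
Inner input = (K'⊕ipad) ∥ m = 78 47 4c 60 36 36 ∥ 71 49 8c 19.
Inner hash: even-index sum = 503 mod 256 = 247; odd-index sum = 319 mod 256 = 63 → f7 3f.
Outer input = (K'⊕opad) ∥ inner = 12 2d 26 0a 5c 5c ∥ f7 3f.
Outer hash (tag): even-index sum = 395 mod 256 = 139; odd-index sum = 210 mod 256 = 210 → 8b d2.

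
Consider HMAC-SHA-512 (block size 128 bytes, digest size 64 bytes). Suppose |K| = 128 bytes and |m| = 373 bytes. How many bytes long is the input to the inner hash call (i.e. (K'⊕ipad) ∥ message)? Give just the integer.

Key is 128 ≤ 128 bytes, zero-padded: |K'| = 128.
Inner input = (K'⊕ipad) ∥ m → 128 + 373 = 501 bytes.

501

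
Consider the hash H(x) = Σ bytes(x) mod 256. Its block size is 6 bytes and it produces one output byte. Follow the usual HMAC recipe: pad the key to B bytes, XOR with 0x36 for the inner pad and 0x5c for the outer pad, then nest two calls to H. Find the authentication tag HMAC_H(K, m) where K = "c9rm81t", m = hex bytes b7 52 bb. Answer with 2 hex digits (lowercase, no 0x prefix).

10

Key "c9rm81t" = 63 39 72 6d 38 31 74 is 7 bytes > B = 6, so hash it first: H(key) = 58, then zero-pad to 6 bytes: K' = 58 00 00 00 00 00.
K' ⊕ ipad = 6e 36 36 36 36 36.  K' ⊕ opad = 04 5c 5c 5c 5c 5c.
Inner input = (K'⊕ipad) ∥ m = 6e 36 36 36 36 36 ∥ b7 52 bb.
Inner hash: sum = 110+54+54+54+54+54+183+82+187 = 832; mod 256 = 64 → 40.
Outer input = (K'⊕opad) ∥ inner = 04 5c 5c 5c 5c 5c ∥ 40.
Outer hash (tag): sum = 4+92+92+92+92+92+64 = 528; mod 256 = 16 → 10.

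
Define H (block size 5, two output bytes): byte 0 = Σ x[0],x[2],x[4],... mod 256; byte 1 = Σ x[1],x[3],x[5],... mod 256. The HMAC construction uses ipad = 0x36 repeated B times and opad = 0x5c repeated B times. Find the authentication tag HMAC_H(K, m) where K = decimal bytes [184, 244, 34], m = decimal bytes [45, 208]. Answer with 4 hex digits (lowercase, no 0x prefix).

Key decimal bytes [184, 244, 34] = b8 f4 22 is 3 bytes ≤ B = 5; zero-pad to 5 bytes: K' = b8 f4 22 00 00.
K' ⊕ ipad = 8e c2 14 36 36.  K' ⊕ opad = e4 a8 7e 5c 5c.
Inner input = (K'⊕ipad) ∥ m = 8e c2 14 36 36 ∥ 2d d0.
Inner hash: even-index sum = 424 mod 256 = 168; odd-index sum = 293 mod 256 = 37 → a8 25.
Outer input = (K'⊕opad) ∥ inner = e4 a8 7e 5c 5c ∥ a8 25.
Outer hash (tag): even-index sum = 483 mod 256 = 227; odd-index sum = 428 mod 256 = 172 → e3 ac.

e3ac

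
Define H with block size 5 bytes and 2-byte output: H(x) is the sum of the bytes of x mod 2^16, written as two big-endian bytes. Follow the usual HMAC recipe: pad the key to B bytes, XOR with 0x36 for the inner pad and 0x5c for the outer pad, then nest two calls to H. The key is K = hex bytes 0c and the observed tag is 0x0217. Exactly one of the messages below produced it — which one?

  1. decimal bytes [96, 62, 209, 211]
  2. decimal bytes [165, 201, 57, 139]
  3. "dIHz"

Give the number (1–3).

Key hex bytes 0c is 1 byte ≤ B = 5; zero-pad to 5 bytes: K' = 0c 00 00 00 00.
K' ⊕ ipad = 3a 36 36 36 36; K' ⊕ opad = 50 5c 5c 5c 5c.
m1: inner = H(3a 36 36 36 36 60 3e d1 d3) = 03 54; tag = H(50 5c 5c 5c 5c 03 54) = 0217 ← matches
m2: inner = H(3a 36 36 36 36 a5 c9 39 8b) = 03 44; tag = H(50 5c 5c 5c 5c 03 44) = 0207
m3: inner = H(3a 36 36 36 36 64 49 48 7a) = 02 81; tag = H(50 5c 5c 5c 5c 02 81) = 0243

1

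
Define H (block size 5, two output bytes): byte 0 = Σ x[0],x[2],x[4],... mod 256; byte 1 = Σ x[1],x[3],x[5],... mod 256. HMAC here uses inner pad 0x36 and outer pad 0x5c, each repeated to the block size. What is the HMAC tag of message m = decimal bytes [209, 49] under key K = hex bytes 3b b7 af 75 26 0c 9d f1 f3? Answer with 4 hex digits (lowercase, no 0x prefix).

Key hex bytes 3b b7 af 75 26 0c 9d f1 f3 is 9 bytes > B = 5, so hash it first: H(key) = a0 29, then zero-pad to 5 bytes: K' = a0 29 00 00 00.
K' ⊕ ipad = 96 1f 36 36 36.  K' ⊕ opad = fc 75 5c 5c 5c.
Inner input = (K'⊕ipad) ∥ m = 96 1f 36 36 36 ∥ d1 31.
Inner hash: even-index sum = 307 mod 256 = 51; odd-index sum = 294 mod 256 = 38 → 33 26.
Outer input = (K'⊕opad) ∥ inner = fc 75 5c 5c 5c ∥ 33 26.
Outer hash (tag): even-index sum = 474 mod 256 = 218; odd-index sum = 260 mod 256 = 4 → da 04.

da04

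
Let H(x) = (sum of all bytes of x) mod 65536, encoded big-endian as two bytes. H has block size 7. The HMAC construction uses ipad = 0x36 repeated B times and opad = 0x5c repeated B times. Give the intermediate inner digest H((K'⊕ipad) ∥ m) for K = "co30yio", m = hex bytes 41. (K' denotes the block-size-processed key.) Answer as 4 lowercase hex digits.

Key "co30yio" = 63 6f 33 30 79 69 6f is exactly B = 7 bytes: K' = 63 6f 33 30 79 69 6f.
K' ⊕ ipad = 55 59 05 06 4f 5f 59.
Inner input = 55 59 05 06 4f 5f 59 ∥ 41.
Inner hash: sum = 85+89+5+6+79+95+89+65 = 513 → 02 01.

0201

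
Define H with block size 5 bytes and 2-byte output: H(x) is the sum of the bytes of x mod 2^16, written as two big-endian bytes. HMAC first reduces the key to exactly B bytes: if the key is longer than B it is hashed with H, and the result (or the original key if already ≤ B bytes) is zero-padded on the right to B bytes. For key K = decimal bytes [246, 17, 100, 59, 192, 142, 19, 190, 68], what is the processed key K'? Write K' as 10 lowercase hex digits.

0409000000

|K| = 9 > B = 5, so first hash the key.
H(K): sum = 246+17+100+59+192+142+19+190+68 = 1033 → 04 09.
Zero-pad H(K) = 04 09 to 5 bytes: K' = 04 09 00 00 00.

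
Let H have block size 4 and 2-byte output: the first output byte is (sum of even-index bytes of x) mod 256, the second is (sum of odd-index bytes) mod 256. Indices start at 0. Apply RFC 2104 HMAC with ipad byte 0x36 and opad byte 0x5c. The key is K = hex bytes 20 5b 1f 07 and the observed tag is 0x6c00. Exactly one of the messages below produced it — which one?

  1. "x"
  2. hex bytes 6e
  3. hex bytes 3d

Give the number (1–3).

Key hex bytes 20 5b 1f 07 is exactly B = 4 bytes: K' = 20 5b 1f 07.
K' ⊕ ipad = 16 6d 29 31; K' ⊕ opad = 7c 07 43 5b.
m1: inner = H(16 6d 29 31 78) = b7 9e; tag = H(7c 07 43 5b b7 9e) = 7600
m2: inner = H(16 6d 29 31 6e) = ad 9e; tag = H(7c 07 43 5b ad 9e) = 6c00 ← matches
m3: inner = H(16 6d 29 31 3d) = 7c 9e; tag = H(7c 07 43 5b 7c 9e) = 3b00

2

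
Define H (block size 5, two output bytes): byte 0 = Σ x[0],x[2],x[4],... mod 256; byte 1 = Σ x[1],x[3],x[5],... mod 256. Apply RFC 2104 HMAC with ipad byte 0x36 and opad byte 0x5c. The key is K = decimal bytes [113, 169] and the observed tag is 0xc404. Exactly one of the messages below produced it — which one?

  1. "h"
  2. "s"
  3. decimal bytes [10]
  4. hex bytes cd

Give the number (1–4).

3

Key decimal bytes [113, 169] = 71 a9 is 2 bytes ≤ B = 5; zero-pad to 5 bytes: K' = 71 a9 00 00 00.
K' ⊕ ipad = 47 9f 36 36 36; K' ⊕ opad = 2d f5 5c 5c 5c.
m1: inner = H(47 9f 36 36 36 68) = b3 3d; tag = H(2d f5 5c 5c 5c b3 3d) = 2204
m2: inner = H(47 9f 36 36 36 73) = b3 48; tag = H(2d f5 5c 5c 5c b3 48) = 2d04
m3: inner = H(47 9f 36 36 36 0a) = b3 df; tag = H(2d f5 5c 5c 5c b3 df) = c404 ← matches
m4: inner = H(47 9f 36 36 36 cd) = b3 a2; tag = H(2d f5 5c 5c 5c b3 a2) = 8704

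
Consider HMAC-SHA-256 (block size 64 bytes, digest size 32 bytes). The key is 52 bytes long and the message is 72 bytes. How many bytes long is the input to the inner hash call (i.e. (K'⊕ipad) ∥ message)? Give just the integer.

Key is 52 ≤ 64 bytes, zero-padded: |K'| = 64.
Inner input = (K'⊕ipad) ∥ m → 64 + 72 = 136 bytes.

136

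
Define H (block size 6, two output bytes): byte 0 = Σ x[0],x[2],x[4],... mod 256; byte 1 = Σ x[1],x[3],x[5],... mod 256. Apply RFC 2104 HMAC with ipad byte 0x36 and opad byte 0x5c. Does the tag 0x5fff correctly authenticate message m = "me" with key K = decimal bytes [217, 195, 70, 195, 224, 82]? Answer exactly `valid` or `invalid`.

invalid

Key decimal bytes [217, 195, 70, 195, 224, 82] = d9 c3 46 c3 e0 52 is exactly B = 6 bytes: K' = d9 c3 46 c3 e0 52.
K' ⊕ ipad = ef f5 70 f5 d6 64; K' ⊕ opad = 85 9f 1a 9f bc 0e.
Inner hash: even-index sum = 674 mod 256 = 162; odd-index sum = 691 mod 256 = 179 → a2 b3.
Outer hash (recomputed tag): even-index sum = 509 mod 256 = 253; odd-index sum = 511 mod 256 = 255 → fd ff.
Recomputed tag = fdff; claimed = 5fff → mismatch.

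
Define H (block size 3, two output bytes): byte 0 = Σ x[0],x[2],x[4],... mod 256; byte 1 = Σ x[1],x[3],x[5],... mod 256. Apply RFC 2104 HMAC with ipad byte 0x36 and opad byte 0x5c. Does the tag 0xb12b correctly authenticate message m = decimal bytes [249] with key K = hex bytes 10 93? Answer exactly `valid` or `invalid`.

invalid

Key hex bytes 10 93 is 2 bytes ≤ B = 3; zero-pad to 3 bytes: K' = 10 93 00.
K' ⊕ ipad = 26 a5 36; K' ⊕ opad = 4c cf 5c.
Inner hash: even-index sum = 92 mod 256 = 92; odd-index sum = 414 mod 256 = 158 → 5c 9e.
Outer hash (recomputed tag): even-index sum = 326 mod 256 = 70; odd-index sum = 299 mod 256 = 43 → 46 2b.
Recomputed tag = 462b; claimed = b12b → mismatch.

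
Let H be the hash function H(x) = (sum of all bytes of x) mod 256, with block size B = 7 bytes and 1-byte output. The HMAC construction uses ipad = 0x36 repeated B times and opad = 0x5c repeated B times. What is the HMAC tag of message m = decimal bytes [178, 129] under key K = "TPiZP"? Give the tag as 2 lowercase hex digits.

Key "TPiZP" = 54 50 69 5a 50 is 5 bytes ≤ B = 7; zero-pad to 7 bytes: K' = 54 50 69 5a 50 00 00.
K' ⊕ ipad = 62 66 5f 6c 66 36 36.  K' ⊕ opad = 08 0c 35 06 0c 5c 5c.
Inner input = (K'⊕ipad) ∥ m = 62 66 5f 6c 66 36 36 ∥ b2 81.
Inner hash: sum = 98+102+95+108+102+54+54+178+129 = 920; mod 256 = 152 → 98.
Outer input = (K'⊕opad) ∥ inner = 08 0c 35 06 0c 5c 5c ∥ 98.
Outer hash (tag): sum = 8+12+53+6+12+92+92+152 = 427; mod 256 = 171 → ab.

ab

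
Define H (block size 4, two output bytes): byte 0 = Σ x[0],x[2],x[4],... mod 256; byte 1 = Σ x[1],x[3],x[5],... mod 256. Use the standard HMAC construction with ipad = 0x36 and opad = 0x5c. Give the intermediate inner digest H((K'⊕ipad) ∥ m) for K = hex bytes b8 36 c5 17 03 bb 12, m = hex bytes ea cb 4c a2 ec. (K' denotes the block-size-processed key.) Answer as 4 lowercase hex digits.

fce1

Key hex bytes b8 36 c5 17 03 bb 12 is 7 bytes > B = 4, so hash it first: H(key) = 92 08, then zero-pad to 4 bytes: K' = 92 08 00 00.
K' ⊕ ipad = a4 3e 36 36.
Inner input = a4 3e 36 36 ∥ ea cb 4c a2 ec.
Inner hash: even-index sum = 764 mod 256 = 252; odd-index sum = 481 mod 256 = 225 → fc e1.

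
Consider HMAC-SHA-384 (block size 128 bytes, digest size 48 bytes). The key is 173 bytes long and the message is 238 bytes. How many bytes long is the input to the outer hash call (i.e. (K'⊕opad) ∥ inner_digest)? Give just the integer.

176

Key is 173 > 128 bytes, so it is hashed to 48 bytes then zero-padded to 128: |K'| = 128.
Outer input = (K'⊕opad) ∥ H(inner) → 128 + 48 = 176 bytes.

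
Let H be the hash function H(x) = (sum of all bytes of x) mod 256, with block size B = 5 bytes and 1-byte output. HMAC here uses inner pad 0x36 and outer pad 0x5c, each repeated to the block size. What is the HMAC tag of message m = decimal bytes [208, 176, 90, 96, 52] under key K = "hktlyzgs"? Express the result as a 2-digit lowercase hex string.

48

Key "hktlyzgs" = 68 6b 74 6c 79 7a 67 73 is 8 bytes > B = 5, so hash it first: H(key) = 80, then zero-pad to 5 bytes: K' = 80 00 00 00 00.
K' ⊕ ipad = b6 36 36 36 36.  K' ⊕ opad = dc 5c 5c 5c 5c.
Inner input = (K'⊕ipad) ∥ m = b6 36 36 36 36 ∥ d0 b0 5a 60 34.
Inner hash: sum = 182+54+54+54+54+208+176+90+96+52 = 1020; mod 256 = 252 → fc.
Outer input = (K'⊕opad) ∥ inner = dc 5c 5c 5c 5c ∥ fc.
Outer hash (tag): sum = 220+92+92+92+92+252 = 840; mod 256 = 72 → 48.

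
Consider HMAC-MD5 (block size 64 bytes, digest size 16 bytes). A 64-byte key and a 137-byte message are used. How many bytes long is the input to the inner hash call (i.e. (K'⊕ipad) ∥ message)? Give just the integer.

201

Key is 64 ≤ 64 bytes, zero-padded: |K'| = 64.
Inner input = (K'⊕ipad) ∥ m → 64 + 137 = 201 bytes.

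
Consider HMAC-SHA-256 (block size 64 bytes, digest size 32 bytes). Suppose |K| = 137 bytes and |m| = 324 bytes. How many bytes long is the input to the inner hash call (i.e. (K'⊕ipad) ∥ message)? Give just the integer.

388

Key is 137 > 64 bytes, so it is hashed to 32 bytes then zero-padded to 64: |K'| = 64.
Inner input = (K'⊕ipad) ∥ m → 64 + 324 = 388 bytes.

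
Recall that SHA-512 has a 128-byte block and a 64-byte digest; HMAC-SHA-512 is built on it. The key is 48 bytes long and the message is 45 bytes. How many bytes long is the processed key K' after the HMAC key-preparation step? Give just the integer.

128

Key is 48 ≤ 128 bytes, zero-padded: |K'| = 128.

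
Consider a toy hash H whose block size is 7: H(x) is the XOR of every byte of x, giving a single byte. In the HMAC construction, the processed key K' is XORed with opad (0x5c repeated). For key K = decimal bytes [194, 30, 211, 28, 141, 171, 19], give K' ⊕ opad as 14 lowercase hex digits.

9e428f40d1f74f

Key decimal bytes [194, 30, 211, 28, 141, 171, 19] = c2 1e d3 1c 8d ab 13 is exactly B = 7 bytes: K' = c2 1e d3 1c 8d ab 13.
XOR each byte with 0x5c: c2⊕5c=9e, 1e⊕5c=42, d3⊕5c=8f, 1c⊕5c=40, 8d⊕5c=d1, ab⊕5c=f7, 13⊕5c=4f.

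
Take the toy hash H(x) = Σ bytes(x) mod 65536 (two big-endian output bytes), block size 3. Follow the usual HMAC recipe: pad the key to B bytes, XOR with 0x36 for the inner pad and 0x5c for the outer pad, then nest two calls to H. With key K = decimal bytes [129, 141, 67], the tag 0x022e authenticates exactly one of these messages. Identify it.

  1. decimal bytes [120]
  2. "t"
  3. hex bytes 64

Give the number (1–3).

1

Key decimal bytes [129, 141, 67] = 81 8d 43 is exactly B = 3 bytes: K' = 81 8d 43.
K' ⊕ ipad = b7 bb 75; K' ⊕ opad = dd d1 1f.
m1: inner = H(b7 bb 75 78) = 02 5f; tag = H(dd d1 1f 02 5f) = 022e ← matches
m2: inner = H(b7 bb 75 74) = 02 5b; tag = H(dd d1 1f 02 5b) = 022a
m3: inner = H(b7 bb 75 64) = 02 4b; tag = H(dd d1 1f 02 4b) = 021a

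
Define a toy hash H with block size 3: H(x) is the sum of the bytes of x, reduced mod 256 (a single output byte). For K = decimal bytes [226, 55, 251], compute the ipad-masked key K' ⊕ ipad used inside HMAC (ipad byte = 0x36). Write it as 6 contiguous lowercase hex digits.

Key decimal bytes [226, 55, 251] = e2 37 fb is exactly B = 3 bytes: K' = e2 37 fb.
XOR each byte with 0x36: e2⊕36=d4, 37⊕36=01, fb⊕36=cd.

d401cd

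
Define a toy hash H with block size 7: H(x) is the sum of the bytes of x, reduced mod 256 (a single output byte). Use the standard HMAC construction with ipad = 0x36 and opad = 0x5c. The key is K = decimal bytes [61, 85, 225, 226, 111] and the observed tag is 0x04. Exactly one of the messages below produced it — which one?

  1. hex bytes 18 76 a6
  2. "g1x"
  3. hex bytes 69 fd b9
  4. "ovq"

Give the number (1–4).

4

Key decimal bytes [61, 85, 225, 226, 111] = 3d 55 e1 e2 6f is 5 bytes ≤ B = 7; zero-pad to 7 bytes: K' = 3d 55 e1 e2 6f 00 00.
K' ⊕ ipad = 0b 63 d7 d4 59 36 36; K' ⊕ opad = 61 09 bd be 33 5c 5c.
m1: inner = H(0b 63 d7 d4 59 36 36 18 76 a6) = 12; tag = H(61 09 bd be 33 5c 5c 12) = e2
m2: inner = H(0b 63 d7 d4 59 36 36 67 31 78) = ee; tag = H(61 09 bd be 33 5c 5c ee) = be
m3: inner = H(0b 63 d7 d4 59 36 36 69 fd b9) = fd; tag = H(61 09 bd be 33 5c 5c fd) = cd
m4: inner = H(0b 63 d7 d4 59 36 36 6f 76 71) = 34; tag = H(61 09 bd be 33 5c 5c 34) = 04 ← matches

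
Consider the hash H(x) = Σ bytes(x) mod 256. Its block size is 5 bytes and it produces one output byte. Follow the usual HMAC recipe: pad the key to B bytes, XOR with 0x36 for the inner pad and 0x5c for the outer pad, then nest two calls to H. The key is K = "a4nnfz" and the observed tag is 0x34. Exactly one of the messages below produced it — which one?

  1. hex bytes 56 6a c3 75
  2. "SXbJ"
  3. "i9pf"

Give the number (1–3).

Key "a4nnfz" = 61 34 6e 6e 66 7a is 6 bytes > B = 5, so hash it first: H(key) = 51, then zero-pad to 5 bytes: K' = 51 00 00 00 00.
K' ⊕ ipad = 67 36 36 36 36; K' ⊕ opad = 0d 5c 5c 5c 5c.
m1: inner = H(67 36 36 36 36 56 6a c3 75) = 37; tag = H(0d 5c 5c 5c 5c 37) = b4
m2: inner = H(67 36 36 36 36 53 58 62 4a) = 96; tag = H(0d 5c 5c 5c 5c 96) = 13
m3: inner = H(67 36 36 36 36 69 39 70 66) = b7; tag = H(0d 5c 5c 5c 5c b7) = 34 ← matches

3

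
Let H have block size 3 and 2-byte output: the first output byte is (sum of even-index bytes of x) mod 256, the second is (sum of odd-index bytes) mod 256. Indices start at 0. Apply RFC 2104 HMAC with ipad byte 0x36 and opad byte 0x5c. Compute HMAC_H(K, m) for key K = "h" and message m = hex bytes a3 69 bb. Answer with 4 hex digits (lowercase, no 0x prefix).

2459

Key "h" = 68 is 1 byte ≤ B = 3; zero-pad to 3 bytes: K' = 68 00 00.
K' ⊕ ipad = 5e 36 36.  K' ⊕ opad = 34 5c 5c.
Inner input = (K'⊕ipad) ∥ m = 5e 36 36 ∥ a3 69 bb.
Inner hash: even-index sum = 253 mod 256 = 253; odd-index sum = 404 mod 256 = 148 → fd 94.
Outer input = (K'⊕opad) ∥ inner = 34 5c 5c ∥ fd 94.
Outer hash (tag): even-index sum = 292 mod 256 = 36; odd-index sum = 345 mod 256 = 89 → 24 59.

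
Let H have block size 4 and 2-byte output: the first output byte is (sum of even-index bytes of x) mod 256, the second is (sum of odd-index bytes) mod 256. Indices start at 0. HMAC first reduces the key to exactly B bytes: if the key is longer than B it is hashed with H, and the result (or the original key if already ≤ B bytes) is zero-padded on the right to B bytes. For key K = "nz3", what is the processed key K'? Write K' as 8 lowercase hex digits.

6e7a3300

Key "nz3" = 6e 7a 33 is 3 bytes ≤ B = 4; zero-pad to 4 bytes: K' = 6e 7a 33 00.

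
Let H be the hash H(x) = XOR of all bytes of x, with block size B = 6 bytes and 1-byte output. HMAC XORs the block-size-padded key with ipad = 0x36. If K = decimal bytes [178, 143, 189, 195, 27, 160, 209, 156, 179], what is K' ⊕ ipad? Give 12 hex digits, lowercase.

303636363636

Key decimal bytes [178, 143, 189, 195, 27, 160, 209, 156, 179] = b2 8f bd c3 1b a0 d1 9c b3 is 9 bytes > B = 6, so hash it first: H(key) = 06, then zero-pad to 6 bytes: K' = 06 00 00 00 00 00.
XOR each byte with 0x36: 06⊕36=30, 00⊕36=36, 00⊕36=36, 00⊕36=36, 00⊕36=36, 00⊕36=36.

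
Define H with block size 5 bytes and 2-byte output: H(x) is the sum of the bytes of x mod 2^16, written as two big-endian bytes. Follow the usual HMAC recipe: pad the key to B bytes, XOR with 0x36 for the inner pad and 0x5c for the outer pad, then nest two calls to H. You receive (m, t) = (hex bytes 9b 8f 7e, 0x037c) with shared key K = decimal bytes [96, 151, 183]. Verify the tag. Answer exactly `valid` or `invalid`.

invalid

Key decimal bytes [96, 151, 183] = 60 97 b7 is 3 bytes ≤ B = 5; zero-pad to 5 bytes: K' = 60 97 b7 00 00.
K' ⊕ ipad = 56 a1 81 36 36; K' ⊕ opad = 3c cb eb 5c 5c.
Inner hash: sum = 86+161+129+54+54+155+143+126 = 908 → 03 8c.
Outer hash (recomputed tag): sum = 60+203+235+92+92+3+140 = 825 → 03 39.
Recomputed tag = 0339; claimed = 037c → mismatch.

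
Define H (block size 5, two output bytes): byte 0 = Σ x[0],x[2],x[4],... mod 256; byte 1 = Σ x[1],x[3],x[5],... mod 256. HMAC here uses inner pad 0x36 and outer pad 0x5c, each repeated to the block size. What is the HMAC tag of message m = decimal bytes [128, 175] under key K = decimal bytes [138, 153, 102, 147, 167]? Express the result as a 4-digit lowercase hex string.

Key decimal bytes [138, 153, 102, 147, 167] = 8a 99 66 93 a7 is exactly B = 5 bytes: K' = 8a 99 66 93 a7.
K' ⊕ ipad = bc af 50 a5 91.  K' ⊕ opad = d6 c5 3a cf fb.
Inner input = (K'⊕ipad) ∥ m = bc af 50 a5 91 ∥ 80 af.
Inner hash: even-index sum = 588 mod 256 = 76; odd-index sum = 468 mod 256 = 212 → 4c d4.
Outer input = (K'⊕opad) ∥ inner = d6 c5 3a cf fb ∥ 4c d4.
Outer hash (tag): even-index sum = 735 mod 256 = 223; odd-index sum = 480 mod 256 = 224 → df e0.

dfe0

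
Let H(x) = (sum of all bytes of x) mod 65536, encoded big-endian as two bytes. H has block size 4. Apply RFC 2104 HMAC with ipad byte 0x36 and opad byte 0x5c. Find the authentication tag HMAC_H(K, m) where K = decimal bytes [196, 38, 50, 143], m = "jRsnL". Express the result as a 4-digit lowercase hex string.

02fe

Key decimal bytes [196, 38, 50, 143] = c4 26 32 8f is exactly B = 4 bytes: K' = c4 26 32 8f.
K' ⊕ ipad = f2 10 04 b9.  K' ⊕ opad = 98 7a 6e d3.
Inner input = (K'⊕ipad) ∥ m = f2 10 04 b9 ∥ 6a 52 73 6e 4c.
Inner hash: sum = 242+16+4+185+106+82+115+110+76 = 936 → 03 a8.
Outer input = (K'⊕opad) ∥ inner = 98 7a 6e d3 ∥ 03 a8.
Outer hash (tag): sum = 152+122+110+211+3+168 = 766 → 02 fe.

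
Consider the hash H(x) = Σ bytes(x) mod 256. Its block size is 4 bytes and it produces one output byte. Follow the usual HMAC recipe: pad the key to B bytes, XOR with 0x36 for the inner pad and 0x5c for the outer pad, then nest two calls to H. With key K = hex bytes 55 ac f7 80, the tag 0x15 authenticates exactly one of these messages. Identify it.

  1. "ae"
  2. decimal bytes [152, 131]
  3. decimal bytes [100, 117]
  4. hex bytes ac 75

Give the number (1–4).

Key hex bytes 55 ac f7 80 is exactly B = 4 bytes: K' = 55 ac f7 80.
K' ⊕ ipad = 63 9a c1 b6; K' ⊕ opad = 09 f0 ab dc.
m1: inner = H(63 9a c1 b6 61 65) = 3a; tag = H(09 f0 ab dc 3a) = ba
m2: inner = H(63 9a c1 b6 98 83) = 8f; tag = H(09 f0 ab dc 8f) = 0f
m3: inner = H(63 9a c1 b6 64 75) = 4d; tag = H(09 f0 ab dc 4d) = cd
m4: inner = H(63 9a c1 b6 ac 75) = 95; tag = H(09 f0 ab dc 95) = 15 ← matches

4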